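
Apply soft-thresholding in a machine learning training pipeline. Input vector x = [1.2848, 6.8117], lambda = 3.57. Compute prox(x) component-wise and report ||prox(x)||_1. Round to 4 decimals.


Soft-thresholding with lambda = 3.57:
prox(1.2848) = sign(1.2848)*max(|1.2848| - 3.57, 0) = 0.0
prox(6.8117) = sign(6.8117)*max(|6.8117| - 3.57, 0) = 3.2417
prox(x) = [0.0, 3.2417]
||prox(x)||_1 = 0.0 + 3.2417 = 3.2417


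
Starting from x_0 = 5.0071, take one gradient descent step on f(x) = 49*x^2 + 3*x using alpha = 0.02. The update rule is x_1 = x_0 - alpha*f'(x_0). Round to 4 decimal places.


We compute the gradient at x_0 and apply the update.
f'(x) = 98*x + 3
f'(5.0071) = 98*5.0071 + 3 = 493.6958
x_1 = 5.0071 - 0.02*493.6958 = -4.8668


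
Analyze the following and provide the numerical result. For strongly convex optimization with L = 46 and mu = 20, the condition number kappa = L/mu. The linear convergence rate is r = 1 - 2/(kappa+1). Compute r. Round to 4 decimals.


Step 1: Compute the condition number.
kappa = L/mu = 46/20 = 2.3
Step 2: Compute the convergence rate.
r = 1 - 2/(kappa + 1) = 1 - 2*mu/(L + mu) = (L - mu)/(L + mu) = 26/66 = 0.3939


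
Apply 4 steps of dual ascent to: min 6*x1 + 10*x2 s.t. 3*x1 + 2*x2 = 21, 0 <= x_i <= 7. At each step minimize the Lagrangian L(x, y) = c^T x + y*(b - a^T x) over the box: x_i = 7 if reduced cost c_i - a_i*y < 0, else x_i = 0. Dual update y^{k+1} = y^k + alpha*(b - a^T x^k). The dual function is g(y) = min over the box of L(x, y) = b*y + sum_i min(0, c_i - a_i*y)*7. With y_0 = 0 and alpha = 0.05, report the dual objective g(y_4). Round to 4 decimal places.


Dual ascent for LP: min 6*x1 + 10*x2, 3*x1 + 2*x2 = 21, 0 <= x_i <= 7
Step 1: y^k = 0.0, reduced costs: (6.0, 10.0)
  x^k = (0.0, 0.0), subgradient = b - a^T x = 21.0
  y^{k+1} = 0.0 + 0.05*21.0 = 1.05
Step 2: y^k = 1.05, reduced costs: (2.85, 7.9)
  x^k = (0.0, 0.0), subgradient = b - a^T x = 21.0
  y^{k+1} = 1.05 + 0.05*21.0 = 2.1
Step 3: y^k = 2.1, reduced costs: (-0.3, 5.8)
  x^k = (7.0, 0.0), subgradient = b - a^T x = 0.0
  y^{k+1} = 2.1 + 0.05*0.0 = 2.1
Step 4: y^k = 2.1, reduced costs: (-0.3, 5.8)
  x^k = (7.0, 0.0), subgradient = b - a^T x = 0.0
  y^{k+1} = 2.1 + 0.05*0.0 = 2.1
Dual objective at y_4 = 2.1: reduced costs (-0.3, 5.8), box minimizer x = (7.0, 0.0)
g(y_4) = b*y + (c1 - a1*y)*x1 + (c2 - a2*y)*x2 = 21*2.1 + (-0.3)*7.0 + 5.8*0.0 = 44.1 - 2.1 + 0.0 = 42.0


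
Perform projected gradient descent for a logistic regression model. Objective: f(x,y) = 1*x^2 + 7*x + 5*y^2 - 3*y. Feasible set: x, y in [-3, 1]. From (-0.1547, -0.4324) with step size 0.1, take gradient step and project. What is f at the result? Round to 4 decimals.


Step 1: Compute gradient at (-0.1547, -0.4324).
grad_x = 2*1*-0.1547 + 7 = 6.6906
grad_y = 2*5*-0.4324 - 3 = -7.324
Step 2: Gradient step.
x_raw = -0.1547 - 0.1*6.6906 = -0.8238
y_raw = -0.4324 - 0.1*-7.324 = 0.3
Step 3: Project onto [-3, 1].
x_proj = clip(-0.8238) = -0.8238
y_proj = clip(0.3) = 0.3
Step 4: Evaluate f.
f(-0.8238, 0.3) = -5.5377


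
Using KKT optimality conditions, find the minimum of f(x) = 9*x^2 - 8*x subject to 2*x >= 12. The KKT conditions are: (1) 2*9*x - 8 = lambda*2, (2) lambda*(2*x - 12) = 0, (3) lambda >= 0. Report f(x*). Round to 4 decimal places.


Step 1: Try lambda = 0 (constraint inactive).
x_unc = 8/(2*9) = 0.4444
Check: 2*0.4444 = 0.8888 < 12 -- violated!
Step 2: Constraint must be active: 2*x = 12
x* = 12/2 = 6.0
lambda = (2*9*6.0 - 8)/2 = 50.0
Step 3: Compute optimal value.
f(x*) = 9*6.0^2 - 8*6.0 = 276.0


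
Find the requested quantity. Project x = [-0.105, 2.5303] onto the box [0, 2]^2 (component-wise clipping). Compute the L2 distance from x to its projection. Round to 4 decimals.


Project each component onto [0, 2].
clip(-0.105) = 0.0, clip(2.5303) = 2.0
Projection = [0.0, 2.0]
Squared diffs: [0.011, 0.2812]
Distance = sqrt(0.2922) = 0.5406


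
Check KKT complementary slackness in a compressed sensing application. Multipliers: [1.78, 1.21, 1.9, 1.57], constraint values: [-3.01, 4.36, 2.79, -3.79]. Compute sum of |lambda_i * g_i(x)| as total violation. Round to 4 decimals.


KKT complementary slackness check:
lambda_1 * g_1 = 1.78 * -3.01 = -5.3578
lambda_2 * g_2 = 1.21 * 4.36 = 5.2756
lambda_3 * g_3 = 1.9 * 2.79 = 5.301
lambda_4 * g_4 = 1.57 * -3.79 = -5.9503
Total violation = 5.3578 + 5.2756 + 5.301 + 5.9503 = 21.8847


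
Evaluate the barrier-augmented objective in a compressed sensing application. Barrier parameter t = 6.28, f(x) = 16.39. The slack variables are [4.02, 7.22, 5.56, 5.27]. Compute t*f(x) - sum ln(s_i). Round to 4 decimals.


Step 1: Compute log-barrier.
ln values: [1.3913, 1.9769, 1.7156, 1.662]
phi = -(1.3913 + 1.9769 + 1.7156 + 1.662) = -6.7458
Step 2: Compute augmented objective.
t*f(x) = 6.28*16.39 = 102.9292
Total = 102.9292 - 6.7458 = 96.1834


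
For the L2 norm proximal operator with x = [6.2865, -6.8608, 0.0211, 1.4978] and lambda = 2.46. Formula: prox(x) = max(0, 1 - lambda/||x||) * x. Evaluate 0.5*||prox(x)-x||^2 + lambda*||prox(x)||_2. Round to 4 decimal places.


Step 1: Compute ||x||.
||x|| = 9.4252
Step 2: Compute scaling factor.
scale = max(0, 1 - 2.46/9.4252) = 0.739
Step 3: prox(x) = [4.6457, -5.0701, 0.0156, 1.1069]
||prox(x)|| = 6.9652
Step 4: Proximal objective.
0.5*||prox-x||^2 = 3.0258
lambda*||prox|| = 17.1344
Total = 20.1602


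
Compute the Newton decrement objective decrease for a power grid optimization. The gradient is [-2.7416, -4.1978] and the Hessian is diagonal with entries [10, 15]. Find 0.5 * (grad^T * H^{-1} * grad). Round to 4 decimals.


Step 1: H is diagonal, so H^(-1) * g = [-0.2742, -0.2799].
Step 2: g^T H^(-1) g = sum_i g_i^2 / H_ii
  = (-2.7416)^2/10 + (-4.1978)^2/15
  = 0.7516 + 1.1748 = 1.9264
Step 3: Objective decrease = 0.5 * g^T H^(-1) g = 0.9632


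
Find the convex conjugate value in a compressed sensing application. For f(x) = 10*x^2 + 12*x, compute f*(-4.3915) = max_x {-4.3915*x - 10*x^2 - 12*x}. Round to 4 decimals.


f*(y) = sup_x {y*x - a*x^2 - b*x} = sup_x {(y-b)*x - a*x^2}
FOC: (y - b) - 2a*x = 0 => x* = (y - b)/(2a)
x* = (-4.3915 - 12)/(2*10) = -0.8196
f*(-4.3915) = (y-b)^2/(4a) = (-4.3915 - 12)^2/(4*10)
= 268.6813/40 = 6.717


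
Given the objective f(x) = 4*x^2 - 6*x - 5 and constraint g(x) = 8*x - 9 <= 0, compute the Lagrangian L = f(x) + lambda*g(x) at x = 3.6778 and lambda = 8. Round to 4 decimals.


Step 1: Evaluate f(x).
f(3.6778) = 4*3.6778^2 - 6*3.6778 - 5 = 27.0381
Step 2: Evaluate g(x).
g(3.6778) = 8*3.6778 - 9 = 20.4224
Step 3: Compute Lagrangian.
L = 27.0381 + 8*20.4224 = 190.4173


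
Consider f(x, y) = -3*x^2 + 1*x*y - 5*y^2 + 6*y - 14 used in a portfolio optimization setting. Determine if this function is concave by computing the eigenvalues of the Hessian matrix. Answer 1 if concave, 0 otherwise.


The Hessian of f(x,y) = -3*x^2 + 1*x*y - 5*y^2 + 6*y - 14 is:
H = [[-6, 1], [1, -10]]
Trace = -6 - 10 = -16
Determinant = -6*-10 - (1)^2 = 59
Discriminant = (-16)^2 - 4*59 = 20.0
Eigenvalues: lambda_1 = -10.2361, lambda_2 = -5.7639
The function is concave.

1


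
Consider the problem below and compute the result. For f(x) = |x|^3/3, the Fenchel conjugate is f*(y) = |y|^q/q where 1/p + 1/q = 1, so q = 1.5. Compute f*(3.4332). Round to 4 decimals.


The conjugate exponent q satisfies 1/p + 1/q = 1.
p = 3, so q = 3/(3 - 1) = 1.5
|y|^q = 3.4332^1.5 = 6.3613
f*(3.4332) = 6.3613 / 1.5 = 4.2409


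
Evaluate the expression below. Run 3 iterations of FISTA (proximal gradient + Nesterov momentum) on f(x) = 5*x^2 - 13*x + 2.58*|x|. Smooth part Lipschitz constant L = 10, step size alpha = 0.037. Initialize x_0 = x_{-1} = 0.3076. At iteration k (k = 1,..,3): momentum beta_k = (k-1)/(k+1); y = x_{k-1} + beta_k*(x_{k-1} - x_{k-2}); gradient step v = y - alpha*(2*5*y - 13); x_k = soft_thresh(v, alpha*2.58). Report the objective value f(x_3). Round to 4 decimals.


FISTA on f(x) = 5*x^2 - 13*x + 2.58*|x|
L = 10, alpha = 0.037
Iteration 1: beta = 0.0, y = 0.3076 + 0.0*(0.3076 - 0.3076) = 0.3076
  grad(y) = -9.924, v = y - alpha*grad = 0.6748
  prox(v) = soft_thresh(0.6748, 0.0955) = 0.5793
Iteration 2: beta = 0.3333, y = 0.5793 + 0.3333*(0.5793 - 0.3076) = 0.6699
  grad(y) = -6.301, v = y - alpha*grad = 0.903
  prox(v) = soft_thresh(0.903, 0.0955) = 0.8076
Iteration 3: beta = 0.5, y = 0.8076 + 0.5*(0.8076 - 0.5793) = 0.9217
  grad(y) = -3.7829, v = y - alpha*grad = 1.0617
  prox(v) = soft_thresh(1.0617, 0.0955) = 0.9662
f(x_3) = 5*0.9662^2 - 13*0.9662 + 2.58*|0.9662| = -5.4001


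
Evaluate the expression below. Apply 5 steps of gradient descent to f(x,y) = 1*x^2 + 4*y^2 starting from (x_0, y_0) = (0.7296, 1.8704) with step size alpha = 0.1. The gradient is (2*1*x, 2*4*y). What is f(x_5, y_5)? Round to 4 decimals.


Gradient descent on f(x,y) = 1*x^2 + 4*y^2.
Starting point: (0.7296, 1.8704), alpha = 0.1
Step 1: grad_x = 2*1*0.7296 = 1.4592, grad_y = 2*4*1.8704 = 14.9632
  x_1 = 0.7296 - 0.1*1.4592 = 0.5837
  y_1 = 1.8704 - 0.1*14.9632 = 0.3741
Step 2: grad_x = 2*1*0.5837 = 1.1674, grad_y = 2*4*0.3741 = 2.9926
  x_2 = 0.5837 - 0.1*1.1674 = 0.4669
  y_2 = 0.3741 - 0.1*2.9926 = 0.0748
Step 3: grad_x = 2*1*0.4669 = 0.9339, grad_y = 2*4*0.0748 = 0.5985
  x_3 = 0.4669 - 0.1*0.9339 = 0.3736
  y_3 = 0.0748 - 0.1*0.5985 = 0.015
Step 4: grad_x = 2*1*0.3736 = 0.7471, grad_y = 2*4*0.015 = 0.1197
  x_4 = 0.3736 - 0.1*0.7471 = 0.2988
  y_4 = 0.015 - 0.1*0.1197 = 0.003
Step 5: grad_x = 2*1*0.2988 = 0.5977, grad_y = 2*4*0.003 = 0.0239
  x_5 = 0.2988 - 0.1*0.5977 = 0.2391
  y_5 = 0.003 - 0.1*0.0239 = 0.0006
f(0.2391, 0.0006) = 1*0.2391^2 + 4*0.0006^2 = 0.0572


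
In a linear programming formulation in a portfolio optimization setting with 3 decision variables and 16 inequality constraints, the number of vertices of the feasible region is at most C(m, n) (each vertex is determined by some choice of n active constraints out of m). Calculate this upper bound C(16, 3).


Each vertex corresponds to some choice of n active constraints out of m, so the number of vertices is at most C(m, n) = m! / (n!(m-n)!).
m = 16, n = 3
Numerator: 16 * 15 * 14
Denominator: 3! = 6
C(16, 3) = 560


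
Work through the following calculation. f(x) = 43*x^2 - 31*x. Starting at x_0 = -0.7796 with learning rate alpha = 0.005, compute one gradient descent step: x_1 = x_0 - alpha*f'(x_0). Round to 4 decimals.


We compute the gradient at x_0 and apply the update.
f'(x) = 86*x - 31
f'(-0.7796) = 86*-0.7796 - 31 = -98.0456
x_1 = -0.7796 - 0.005*-98.0456 = -0.2894


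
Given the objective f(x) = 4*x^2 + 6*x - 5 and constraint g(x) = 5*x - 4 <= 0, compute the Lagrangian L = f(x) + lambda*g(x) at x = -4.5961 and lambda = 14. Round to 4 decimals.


Step 1: Evaluate f(x).
f(-4.5961) = 4*(-4.5961)^2 + 6*(-4.5961) - 5 = 51.9199
Step 2: Evaluate g(x).
g(-4.5961) = 5*-4.5961 - 4 = -26.9805
Step 3: Compute Lagrangian.
L = 51.9199 + 14*-26.9805 = -325.8071


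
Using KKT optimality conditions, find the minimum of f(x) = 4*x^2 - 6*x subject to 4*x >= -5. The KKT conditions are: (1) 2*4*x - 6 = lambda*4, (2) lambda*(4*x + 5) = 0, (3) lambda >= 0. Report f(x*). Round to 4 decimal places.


Step 1: Try lambda = 0 (constraint inactive).
Stationarity: 2*4*x - 6 = 0
x* = 6/(2*4) = 0.75
Check constraint: 4*0.75 = 3.0 >= -5 -- satisfied.
Step 2: Compute optimal value.
f(x*) = 4*0.75^2 - 6*0.75 = -2.25


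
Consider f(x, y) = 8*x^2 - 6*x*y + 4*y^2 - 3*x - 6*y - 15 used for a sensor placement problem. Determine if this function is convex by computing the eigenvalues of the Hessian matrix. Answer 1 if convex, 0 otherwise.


The Hessian of f(x,y) = 8*x^2 - 6*x*y + 4*y^2 - 3*x - 6*y - 15 is:
H = [[16, -6], [-6, 8]]
Trace = 16 + 8 = 24
Determinant = 16*8 - (-6)^2 = 92
Discriminant = (24)^2 - 4*92 = 208.0
Eigenvalues: lambda_1 = 4.7889, lambda_2 = 19.2111
The function is convex.

1


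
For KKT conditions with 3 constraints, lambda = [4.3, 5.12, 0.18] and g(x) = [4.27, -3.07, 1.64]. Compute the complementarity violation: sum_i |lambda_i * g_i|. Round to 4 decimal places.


KKT complementary slackness check:
lambda_1 * g_1 = 4.3 * 4.27 = 18.361
lambda_2 * g_2 = 5.12 * -3.07 = -15.7184
lambda_3 * g_3 = 0.18 * 1.64 = 0.2952
Total violation = 18.361 + 15.7184 + 0.2952 = 34.3746


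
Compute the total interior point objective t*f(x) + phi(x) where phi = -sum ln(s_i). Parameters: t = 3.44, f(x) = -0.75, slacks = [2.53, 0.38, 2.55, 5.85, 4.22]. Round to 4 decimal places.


Step 1: Compute log-barrier.
ln values: [0.9282, -0.9676, 0.9361, 1.7664, 1.4398]
phi = -(0.9282 - 0.9676 + 0.9361 + 1.7664 + 1.4398) = -4.103
Step 2: Compute augmented objective.
t*f(x) = 3.44*-0.75 = -2.58
Total = -2.58 - 4.103 = -6.683


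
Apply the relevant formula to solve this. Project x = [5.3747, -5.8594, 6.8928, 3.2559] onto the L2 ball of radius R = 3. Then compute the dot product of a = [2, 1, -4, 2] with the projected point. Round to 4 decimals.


Step 1: Compute ||x|| (intermediates to 6 decimals).
||x|| = sqrt(5.3747^2 + (-5.8594)^2 + 6.8928^2 + 3.2559^2) = 11.01506
Step 2: Project.
Since ||x|| > R, scale = R/||x|| = 3/11.01506 = 0.272354, proj(x) = scale * x
proj(x) = [1.463821, -1.595831, 1.877282, 0.886757]
Step 3: Dot product.
a^T * proj(x) = 2*1.463821 + 1*(-1.595831) - 4*1.877282 + 2*0.886757 = -4.4038


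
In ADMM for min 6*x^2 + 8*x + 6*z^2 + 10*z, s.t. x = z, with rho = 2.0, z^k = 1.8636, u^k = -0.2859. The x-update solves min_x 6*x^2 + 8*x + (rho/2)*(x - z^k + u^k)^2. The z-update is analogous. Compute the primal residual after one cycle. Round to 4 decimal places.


ADMM iteration with rho = 2.0, z^k = 1.8636, u^k = -0.2859
Step 1: x-update.
Minimize 6*x^2 + 8*x + (2.0/2)*(x - 1.8636 - 0.2859)^2
FOC: (2*6 + 2.0)*x = -8 + 2.0*(1.8636 + 0.2859)
x^{k+1} = -0.2644
Step 2: z-update.
Minimize 6*z^2 + 10*z + (2.0/2)*(-0.2644 - z - 0.2859)^2
FOC: (2*6 + 2.0)*z = -10 + 2.0*(-0.2644 - 0.2859)
z^{k+1} = -0.7929
Step 3: u-update.
u^{k+1} = -0.2859 - 0.2644 + 0.7929 = 0.2426
Step 4: Primal residual = |-0.2644 + 0.7929| = 0.5285


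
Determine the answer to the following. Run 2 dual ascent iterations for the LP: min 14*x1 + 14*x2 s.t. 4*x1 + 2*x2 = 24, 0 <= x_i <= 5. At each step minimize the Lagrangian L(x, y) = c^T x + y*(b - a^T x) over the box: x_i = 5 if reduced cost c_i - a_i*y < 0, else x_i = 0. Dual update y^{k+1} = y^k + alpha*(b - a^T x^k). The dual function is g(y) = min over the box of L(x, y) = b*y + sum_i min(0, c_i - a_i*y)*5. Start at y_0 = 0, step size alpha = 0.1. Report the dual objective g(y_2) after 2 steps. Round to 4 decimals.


Dual ascent for LP: min 14*x1 + 14*x2, 4*x1 + 2*x2 = 24, 0 <= x_i <= 5
Step 1: y^k = 0.0, reduced costs: (14.0, 14.0)
  x^k = (0.0, 0.0), subgradient = b - a^T x = 24.0
  y^{k+1} = 0.0 + 0.1*24.0 = 2.4
Step 2: y^k = 2.4, reduced costs: (4.4, 9.2)
  x^k = (0.0, 0.0), subgradient = b - a^T x = 24.0
  y^{k+1} = 2.4 + 0.1*24.0 = 4.8
Dual objective at y_2 = 4.8: reduced costs (-5.2, 4.4), box minimizer x = (5.0, 0.0)
g(y_2) = b*y + (c1 - a1*y)*x1 + (c2 - a2*y)*x2 = 24*4.8 + (-5.2)*5.0 + 4.4*0.0 = 115.2 - 26.0 + 0.0 = 89.2


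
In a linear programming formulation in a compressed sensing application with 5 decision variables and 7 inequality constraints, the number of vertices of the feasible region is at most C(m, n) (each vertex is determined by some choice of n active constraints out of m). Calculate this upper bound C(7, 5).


Each vertex corresponds to some choice of n active constraints out of m, so the number of vertices is at most C(m, n) = m! / (n!(m-n)!).
m = 7, n = 5
Numerator: 7 * 6 * 5 * 4 * 3
Denominator: 5! = 120
C(7, 5) = 21


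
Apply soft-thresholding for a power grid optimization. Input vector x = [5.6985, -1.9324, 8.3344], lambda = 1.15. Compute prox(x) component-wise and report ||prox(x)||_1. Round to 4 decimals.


Soft-thresholding with lambda = 1.15:
prox(5.6985) = sign(5.6985)*max(|5.6985| - 1.15, 0) = 4.5485
prox(-1.9324) = sign(-1.9324)*max(|-1.9324| - 1.15, 0) = -0.7824
prox(8.3344) = sign(8.3344)*max(|8.3344| - 1.15, 0) = 7.1844
prox(x) = [4.5485, -0.7824, 7.1844]
||prox(x)||_1 = 4.5485 + 0.7824 + 7.1844 = 12.5153


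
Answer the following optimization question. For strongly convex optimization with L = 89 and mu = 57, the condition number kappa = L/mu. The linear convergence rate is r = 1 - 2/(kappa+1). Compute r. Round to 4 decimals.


Step 1: Compute the condition number.
kappa = L/mu = 89/57 = 1.5614
Step 2: Compute the convergence rate.
r = 1 - 2/(kappa + 1) = 1 - 2*mu/(L + mu) = (L - mu)/(L + mu) = 32/146 = 0.2192


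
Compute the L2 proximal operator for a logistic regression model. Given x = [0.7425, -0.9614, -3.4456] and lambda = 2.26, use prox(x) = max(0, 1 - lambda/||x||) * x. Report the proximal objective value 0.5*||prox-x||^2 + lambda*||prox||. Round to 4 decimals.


Step 1: Compute ||x||.
||x|| = 3.6535
Step 2: Compute scaling factor.
scale = max(0, 1 - 2.26/3.6535) = 0.3814
Step 3: prox(x) = [0.2832, -0.3667, -1.3142]
||prox(x)|| = 1.3935
Step 4: Proximal objective.
0.5*||prox-x||^2 = 2.5538
lambda*||prox|| = 3.1493
Total = 5.703


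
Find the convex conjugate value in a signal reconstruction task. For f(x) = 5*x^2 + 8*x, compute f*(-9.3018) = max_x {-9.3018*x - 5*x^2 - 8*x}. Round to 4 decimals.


f*(y) = sup_x {y*x - a*x^2 - b*x} = sup_x {(y-b)*x - a*x^2}
FOC: (y - b) - 2a*x = 0 => x* = (y - b)/(2a)
x* = (-9.3018 - 8)/(2*5) = -1.7302
f*(-9.3018) = (y-b)^2/(4a) = (-9.3018 - 8)^2/(4*5)
= 299.3523/20 = 14.9676


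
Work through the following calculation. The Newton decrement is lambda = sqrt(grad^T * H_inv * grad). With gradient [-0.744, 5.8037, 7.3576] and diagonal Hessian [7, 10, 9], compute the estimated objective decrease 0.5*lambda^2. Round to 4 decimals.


Step 1: H is diagonal, so H^(-1) * g = [-0.1063, 0.5804, 0.8175].
Step 2: g^T H^(-1) g = sum_i g_i^2 / H_ii
  = (-0.744)^2/7 + (5.8037)^2/10 + (7.3576)^2/9
  = 0.0791 + 3.3683 + 6.0149 = 9.4623
Step 3: Objective decrease = 0.5 * g^T H^(-1) g = 4.7311


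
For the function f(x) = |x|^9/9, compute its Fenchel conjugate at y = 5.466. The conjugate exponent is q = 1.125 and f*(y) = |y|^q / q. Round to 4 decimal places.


The conjugate exponent q satisfies 1/p + 1/q = 1.
p = 9, so q = 9/(9 - 1) = 1.125
|y|^q = 5.466^1.125 = 6.7589
f*(5.466) = 6.7589 / 1.125 = 6.0079


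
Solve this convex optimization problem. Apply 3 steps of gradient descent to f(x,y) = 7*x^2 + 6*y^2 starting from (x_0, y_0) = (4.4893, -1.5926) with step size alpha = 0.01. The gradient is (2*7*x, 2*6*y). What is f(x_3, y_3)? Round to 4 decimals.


Gradient descent on f(x,y) = 7*x^2 + 6*y^2.
Starting point: (4.4893, -1.5926), alpha = 0.01
Step 1: grad_x = 2*7*4.4893 = 62.8502, grad_y = 2*6*-1.5926 = -19.1112
  x_1 = 4.4893 - 0.01*62.8502 = 3.8608
  y_1 = -1.5926 - 0.01*-19.1112 = -1.4015
Step 2: grad_x = 2*7*3.8608 = 54.0512, grad_y = 2*6*-1.4015 = -16.8179
  x_2 = 3.8608 - 0.01*54.0512 = 3.3203
  y_2 = -1.4015 - 0.01*-16.8179 = -1.2333
Step 3: grad_x = 2*7*3.3203 = 46.484, grad_y = 2*6*-1.2333 = -14.7997
  x_3 = 3.3203 - 0.01*46.484 = 2.8554
  y_3 = -1.2333 - 0.01*-14.7997 = -1.0853
f(2.8554, -1.0853) = 7*2.8554^2 + 6*(-1.0853)^2 = 64.1424


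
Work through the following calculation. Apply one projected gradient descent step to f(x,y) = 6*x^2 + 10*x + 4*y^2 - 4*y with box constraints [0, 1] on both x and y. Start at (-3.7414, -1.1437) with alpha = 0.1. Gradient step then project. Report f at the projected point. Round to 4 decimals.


Step 1: Compute gradient at (-3.7414, -1.1437).
grad_x = 2*6*-3.7414 + 10 = -34.8968
grad_y = 2*4*-1.1437 - 4 = -13.1496
Step 2: Gradient step.
x_raw = -3.7414 - 0.1*-34.8968 = -0.2517
y_raw = -1.1437 - 0.1*-13.1496 = 0.1713
Step 3: Project onto [0, 1].
x_proj = clip(-0.2517) = 0.0
y_proj = clip(0.1713) = 0.1713
Step 4: Evaluate f.
f(0.0, 0.1713) = -0.5677


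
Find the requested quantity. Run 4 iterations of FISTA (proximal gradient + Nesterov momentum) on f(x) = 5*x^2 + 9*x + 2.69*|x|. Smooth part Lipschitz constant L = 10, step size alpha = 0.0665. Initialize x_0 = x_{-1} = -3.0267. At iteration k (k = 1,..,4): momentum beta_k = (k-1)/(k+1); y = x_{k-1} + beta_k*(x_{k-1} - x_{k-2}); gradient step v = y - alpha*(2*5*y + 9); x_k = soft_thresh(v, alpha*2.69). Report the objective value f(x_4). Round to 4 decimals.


FISTA on f(x) = 5*x^2 + 9*x + 2.69*|x|
L = 10, alpha = 0.0665
Iteration 1: beta = 0.0, y = -3.0267 + 0.0*(-3.0267 + 3.0267) = -3.0267
  grad(y) = -21.267, v = y - alpha*grad = -1.6124
  prox(v) = soft_thresh(-1.6124, 0.1789) = -1.4336
Iteration 2: beta = 0.3333, y = -1.4336 + 0.3333*(-1.4336 + 3.0267) = -0.9025
  grad(y) = -0.0251, v = y - alpha*grad = -0.9008
  prox(v) = soft_thresh(-0.9008, 0.1789) = -0.722
Iteration 3: beta = 0.5, y = -0.722 + 0.5*(-0.722 + 1.4336) = -0.3662
  grad(y) = 5.3384, v = y - alpha*grad = -0.7212
  prox(v) = soft_thresh(-0.7212, 0.1789) = -0.5423
Iteration 4: beta = 0.6, y = -0.5423 + 0.6*(-0.5423 + 0.722) = -0.4345
  grad(y) = 4.6553, v = y - alpha*grad = -0.744
  prox(v) = soft_thresh(-0.744, 0.1789) = -0.5652
f(x_4) = 5*(-0.5652)^2 + 9*(-0.5652) + 2.69*|-0.5652| = -1.9691


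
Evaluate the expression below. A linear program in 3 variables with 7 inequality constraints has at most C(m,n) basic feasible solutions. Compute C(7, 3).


Each vertex corresponds to some choice of n active constraints out of m, so the number of vertices is at most C(m, n) = m! / (n!(m-n)!).
m = 7, n = 3
Numerator: 7 * 6 * 5
Denominator: 3! = 6
C(7, 3) = 35


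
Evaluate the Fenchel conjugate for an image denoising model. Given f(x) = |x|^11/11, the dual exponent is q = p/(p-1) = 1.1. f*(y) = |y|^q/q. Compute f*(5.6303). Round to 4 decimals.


The conjugate exponent q satisfies 1/p + 1/q = 1.
p = 11, so q = 11/(11 - 1) = 1.1
|y|^q = 5.6303^1.1 = 6.6924
f*(5.6303) = 6.6924 / 1.1 = 6.084


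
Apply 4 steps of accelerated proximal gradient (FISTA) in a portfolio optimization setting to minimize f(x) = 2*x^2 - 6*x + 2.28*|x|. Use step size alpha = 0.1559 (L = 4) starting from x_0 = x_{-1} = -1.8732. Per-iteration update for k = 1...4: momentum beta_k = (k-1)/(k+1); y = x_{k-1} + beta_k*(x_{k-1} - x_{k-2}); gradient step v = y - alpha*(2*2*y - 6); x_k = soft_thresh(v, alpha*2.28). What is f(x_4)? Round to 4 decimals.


FISTA on f(x) = 2*x^2 - 6*x + 2.28*|x|
L = 4, alpha = 0.1559
Iteration 1: beta = 0.0, y = -1.8732 + 0.0*(-1.8732 + 1.8732) = -1.8732
  grad(y) = -13.4928, v = y - alpha*grad = 0.2303
  prox(v) = soft_thresh(0.2303, 0.3555) = 0.0
Iteration 2: beta = 0.3333, y = 0.0 + 0.3333*(0.0 + 1.8732) = 0.6244
  grad(y) = -3.5024, v = y - alpha*grad = 1.1704
  prox(v) = soft_thresh(1.1704, 0.3555) = 0.815
Iteration 3: beta = 0.5, y = 0.815 + 0.5*(0.815 - 0.0) = 1.2225
  grad(y) = -1.1102, v = y - alpha*grad = 1.3955
  prox(v) = soft_thresh(1.3955, 0.3555) = 1.0401
Iteration 4: beta = 0.6, y = 1.0401 + 0.6*(1.0401 - 0.815) = 1.1751
  grad(y) = -1.2994, v = y - alpha*grad = 1.3777
  prox(v) = soft_thresh(1.3777, 0.3555) = 1.0223
f(x_4) = 2*1.0223^2 - 6*1.0223 + 2.28*|1.0223| = -1.7128


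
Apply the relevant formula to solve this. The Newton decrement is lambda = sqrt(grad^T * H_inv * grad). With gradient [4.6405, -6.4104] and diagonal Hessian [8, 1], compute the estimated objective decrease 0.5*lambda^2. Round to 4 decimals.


Step 1: H is diagonal, so H^(-1) * g = [0.5801, -6.4104].
Step 2: g^T H^(-1) g = sum_i g_i^2 / H_ii
  = (4.6405)^2/8 + (-6.4104)^2/1
  = 2.6918 + 41.0932 = 43.785
Step 3: Objective decrease = 0.5 * g^T H^(-1) g = 21.8925


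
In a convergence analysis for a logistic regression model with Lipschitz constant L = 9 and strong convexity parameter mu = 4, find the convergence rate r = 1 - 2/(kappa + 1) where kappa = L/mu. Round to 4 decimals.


Step 1: Compute the condition number.
kappa = L/mu = 9/4 = 2.25
Step 2: Compute the convergence rate.
r = 1 - 2/(kappa + 1) = 1 - 2*mu/(L + mu) = (L - mu)/(L + mu) = 5/13 = 0.3846


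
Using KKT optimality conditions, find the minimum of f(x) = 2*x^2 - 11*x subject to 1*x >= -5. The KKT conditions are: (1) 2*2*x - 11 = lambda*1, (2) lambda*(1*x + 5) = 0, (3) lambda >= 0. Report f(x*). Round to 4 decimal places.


Step 1: Try lambda = 0 (constraint inactive).
Stationarity: 2*2*x - 11 = 0
x* = 11/(2*2) = 2.75
Check constraint: 1*2.75 = 2.75 >= -5 -- satisfied.
Step 2: Compute optimal value.
f(x*) = 2*2.75^2 - 11*2.75 = -15.125


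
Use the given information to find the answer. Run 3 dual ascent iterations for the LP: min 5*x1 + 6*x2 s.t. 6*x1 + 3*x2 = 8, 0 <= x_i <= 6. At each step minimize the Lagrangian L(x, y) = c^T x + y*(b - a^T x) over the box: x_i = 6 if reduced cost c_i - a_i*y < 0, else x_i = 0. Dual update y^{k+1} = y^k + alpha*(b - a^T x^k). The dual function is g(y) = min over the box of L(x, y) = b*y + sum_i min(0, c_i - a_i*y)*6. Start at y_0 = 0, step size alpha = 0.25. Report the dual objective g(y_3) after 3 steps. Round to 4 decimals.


Dual ascent for LP: min 5*x1 + 6*x2, 6*x1 + 3*x2 = 8, 0 <= x_i <= 6
Step 1: y^k = 0.0, reduced costs: (5.0, 6.0)
  x^k = (0.0, 0.0), subgradient = b - a^T x = 8.0
  y^{k+1} = 0.0 + 0.25*8.0 = 2.0
Step 2: y^k = 2.0, reduced costs: (-7.0, 0.0)
  x^k = (6.0, 0.0), subgradient = b - a^T x = -28.0
  y^{k+1} = 2.0 + 0.25*-28.0 = -5.0
Step 3: y^k = -5.0, reduced costs: (35.0, 21.0)
  x^k = (0.0, 0.0), subgradient = b - a^T x = 8.0
  y^{k+1} = -5.0 + 0.25*8.0 = -3.0
Dual objective at y_3 = -3.0: reduced costs (23.0, 15.0), box minimizer x = (0.0, 0.0)
g(y_3) = b*y + (c1 - a1*y)*x1 + (c2 - a2*y)*x2 = 8*(-3.0) + 23.0*0.0 + 15.0*0.0 = -24.0 + 0.0 + 0.0 = -24.0


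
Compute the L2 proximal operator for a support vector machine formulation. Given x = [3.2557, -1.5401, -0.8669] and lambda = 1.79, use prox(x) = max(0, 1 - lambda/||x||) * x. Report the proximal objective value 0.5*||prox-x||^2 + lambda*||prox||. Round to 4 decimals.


Step 1: Compute ||x||.
||x|| = 3.7045
Step 2: Compute scaling factor.
scale = max(0, 1 - 1.79/3.7045) = 0.5168
Step 3: prox(x) = [1.6825, -0.7959, -0.448]
||prox(x)|| = 1.9145
Step 4: Proximal objective.
0.5*||prox-x||^2 = 1.6021
lambda*||prox|| = 3.427
Total = 5.0289


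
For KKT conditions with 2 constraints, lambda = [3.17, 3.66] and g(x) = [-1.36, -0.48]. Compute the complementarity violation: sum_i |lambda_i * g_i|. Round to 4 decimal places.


KKT complementary slackness check:
lambda_1 * g_1 = 3.17 * -1.36 = -4.3112
lambda_2 * g_2 = 3.66 * -0.48 = -1.7568
Total violation = 4.3112 + 1.7568 = 6.068


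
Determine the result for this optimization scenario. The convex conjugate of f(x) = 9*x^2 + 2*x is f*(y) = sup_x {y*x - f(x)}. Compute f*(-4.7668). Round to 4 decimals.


f*(y) = sup_x {y*x - a*x^2 - b*x} = sup_x {(y-b)*x - a*x^2}
FOC: (y - b) - 2a*x = 0 => x* = (y - b)/(2a)
x* = (-4.7668 - 2)/(2*9) = -0.3759
f*(-4.7668) = (y-b)^2/(4a) = (-4.7668 - 2)^2/(4*9)
= 45.7896/36 = 1.2719


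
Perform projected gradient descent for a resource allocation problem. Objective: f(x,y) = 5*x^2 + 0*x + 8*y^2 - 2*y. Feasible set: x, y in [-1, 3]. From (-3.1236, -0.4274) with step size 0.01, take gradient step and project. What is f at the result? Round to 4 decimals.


Step 1: Compute gradient at (-3.1236, -0.4274).
grad_x = 2*5*-3.1236 + 0 = -31.236
grad_y = 2*8*-0.4274 - 2 = -8.8384
Step 2: Gradient step.
x_raw = -3.1236 - 0.01*-31.236 = -2.8112
y_raw = -0.4274 - 0.01*-8.8384 = -0.339
Step 3: Project onto [-1, 3].
x_proj = clip(-2.8112) = -1.0
y_proj = clip(-0.339) = -0.339
Step 4: Evaluate f.
f(-1.0, -0.339) = 6.5975


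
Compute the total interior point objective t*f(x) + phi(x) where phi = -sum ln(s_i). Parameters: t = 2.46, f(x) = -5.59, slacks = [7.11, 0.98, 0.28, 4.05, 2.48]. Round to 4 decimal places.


Step 1: Compute log-barrier.
ln values: [1.9615, -0.0202, -1.273, 1.3987, 0.9083]
phi = -(1.9615 - 0.0202 - 1.273 + 1.3987 + 0.9083) = -2.9753
Step 2: Compute augmented objective.
t*f(x) = 2.46*-5.59 = -13.7514
Total = -13.7514 - 2.9753 = -16.7267


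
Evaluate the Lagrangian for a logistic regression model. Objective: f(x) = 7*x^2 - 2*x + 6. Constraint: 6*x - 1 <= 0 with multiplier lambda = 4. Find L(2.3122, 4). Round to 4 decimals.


Step 1: Evaluate f(x).
f(2.3122) = 7*2.3122^2 - 2*2.3122 + 6 = 38.7995
Step 2: Evaluate g(x).
g(2.3122) = 6*2.3122 - 1 = 12.8732
Step 3: Compute Lagrangian.
L = 38.7995 + 4*12.8732 = 90.2923


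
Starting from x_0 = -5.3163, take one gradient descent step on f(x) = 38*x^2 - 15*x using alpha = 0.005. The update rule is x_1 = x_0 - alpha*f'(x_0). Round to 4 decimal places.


We compute the gradient at x_0 and apply the update.
f'(x) = 76*x - 15
f'(-5.3163) = 76*-5.3163 - 15 = -419.0388
x_1 = -5.3163 - 0.005*-419.0388 = -3.2211


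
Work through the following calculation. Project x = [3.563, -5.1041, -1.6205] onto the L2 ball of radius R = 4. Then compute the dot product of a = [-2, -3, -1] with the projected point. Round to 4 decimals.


Step 1: Compute ||x|| (intermediates to 6 decimals).
||x|| = sqrt(3.563^2 + (-5.1041)^2 + (-1.6205)^2) = 6.432171
Step 2: Project.
Since ||x|| > R, scale = R/||x|| = 4/6.432171 = 0.621874, proj(x) = scale * x
proj(x) = [2.215737, -3.174107, -1.007747]
Step 3: Dot product.
a^T * proj(x) = -2*2.215737 - 3*(-3.174107) - 1*(-1.007747) = 6.0986


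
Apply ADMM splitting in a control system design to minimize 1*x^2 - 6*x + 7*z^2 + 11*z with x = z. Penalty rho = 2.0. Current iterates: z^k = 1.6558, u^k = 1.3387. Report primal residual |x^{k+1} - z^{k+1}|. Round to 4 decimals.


ADMM iteration with rho = 2.0, z^k = 1.6558, u^k = 1.3387
Step 1: x-update.
Minimize 1*x^2 - 6*x + (2.0/2)*(x - 1.6558 + 1.3387)^2
FOC: (2*1 + 2.0)*x = 6 + 2.0*(1.6558 - 1.3387)
x^{k+1} = 1.6586
Step 2: z-update.
Minimize 7*z^2 + 11*z + (2.0/2)*(1.6586 - z + 1.3387)^2
FOC: (2*7 + 2.0)*z = -11 + 2.0*(1.6586 + 1.3387)
z^{k+1} = -0.3128
Step 3: u-update.
u^{k+1} = 1.3387 + 1.6586 + 0.3128 = 3.3101
Step 4: Primal residual = |1.6586 + 0.3128| = 1.9714


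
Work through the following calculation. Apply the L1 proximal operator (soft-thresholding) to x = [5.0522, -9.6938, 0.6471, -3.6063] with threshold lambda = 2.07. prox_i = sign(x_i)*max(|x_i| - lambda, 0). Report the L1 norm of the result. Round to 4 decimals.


Soft-thresholding with lambda = 2.07:
prox(5.0522) = sign(5.0522)*max(|5.0522| - 2.07, 0) = 2.9822
prox(-9.6938) = sign(-9.6938)*max(|-9.6938| - 2.07, 0) = -7.6238
prox(0.6471) = sign(0.6471)*max(|0.6471| - 2.07, 0) = 0.0
prox(-3.6063) = sign(-3.6063)*max(|-3.6063| - 2.07, 0) = -1.5363
prox(x) = [2.9822, -7.6238, 0.0, -1.5363]
||prox(x)||_1 = 2.9822 + 7.6238 + 0.0 + 1.5363 = 12.1423


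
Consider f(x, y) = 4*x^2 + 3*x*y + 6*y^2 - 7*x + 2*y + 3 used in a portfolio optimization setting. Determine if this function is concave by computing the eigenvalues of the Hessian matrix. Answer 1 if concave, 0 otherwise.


The Hessian of f(x,y) = 4*x^2 + 3*x*y + 6*y^2 - 7*x + 2*y + 3 is:
H = [[8, 3], [3, 12]]
Trace = 8 + 12 = 20
Determinant = 8*12 - (3)^2 = 87
Discriminant = (20)^2 - 4*87 = 52.0
Eigenvalues: lambda_1 = 6.3944, lambda_2 = 13.6056
The function is not concave.

0


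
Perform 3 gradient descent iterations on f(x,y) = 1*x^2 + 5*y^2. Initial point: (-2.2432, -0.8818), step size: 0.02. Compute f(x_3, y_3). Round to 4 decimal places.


Gradient descent on f(x,y) = 1*x^2 + 5*y^2.
Starting point: (-2.2432, -0.8818), alpha = 0.02
Step 1: grad_x = 2*1*-2.2432 = -4.4864, grad_y = 2*5*-0.8818 = -8.818
  x_1 = -2.2432 - 0.02*-4.4864 = -2.1535
  y_1 = -0.8818 - 0.02*-8.818 = -0.7054
Step 2: grad_x = 2*1*-2.1535 = -4.3069, grad_y = 2*5*-0.7054 = -7.0544
  x_2 = -2.1535 - 0.02*-4.3069 = -2.0673
  y_2 = -0.7054 - 0.02*-7.0544 = -0.5644
Step 3: grad_x = 2*1*-2.0673 = -4.1347, grad_y = 2*5*-0.5644 = -5.6435
  x_3 = -2.0673 - 0.02*-4.1347 = -1.9846
  y_3 = -0.5644 - 0.02*-5.6435 = -0.4515
f(-1.9846, -0.4515) = 1*(-1.9846)^2 + 5*(-0.4515)^2 = 4.958


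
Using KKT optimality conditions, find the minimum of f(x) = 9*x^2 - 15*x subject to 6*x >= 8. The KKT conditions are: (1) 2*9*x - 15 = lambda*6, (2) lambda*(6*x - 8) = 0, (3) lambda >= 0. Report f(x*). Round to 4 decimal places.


Step 1: Try lambda = 0 (constraint inactive).
x_unc = 15/(2*9) = 0.8333
Check: 6*0.8333 = 4.9998 < 8 -- violated!
Step 2: Constraint must be active: 6*x = 8
x* = 8/6 = 4/3 = 1.3333 (rounded; the exact value 4/3 is used below)
lambda = (2*9*(4/3) - 15)/6 = 1.5
Step 3: Compute optimal value.
f(x*) = 9*(4/3)^2 - 15*(4/3) = -4.0


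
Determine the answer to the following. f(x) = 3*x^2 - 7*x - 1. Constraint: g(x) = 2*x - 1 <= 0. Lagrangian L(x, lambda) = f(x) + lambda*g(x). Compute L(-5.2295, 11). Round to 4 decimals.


Step 1: Evaluate f(x).
f(-5.2295) = 3*(-5.2295)^2 - 7*(-5.2295) - 1 = 117.6495
Step 2: Evaluate g(x).
g(-5.2295) = 2*-5.2295 - 1 = -11.459
Step 3: Compute Lagrangian.
L = 117.6495 + 11*-11.459 = -8.3995


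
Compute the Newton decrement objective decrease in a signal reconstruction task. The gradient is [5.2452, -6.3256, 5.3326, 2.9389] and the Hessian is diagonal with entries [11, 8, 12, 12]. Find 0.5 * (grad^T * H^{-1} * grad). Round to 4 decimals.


Step 1: H is diagonal, so H^(-1) * g = [0.4768, -0.7907, 0.4444, 0.2449].
Step 2: g^T H^(-1) g = sum_i g_i^2 / H_ii
  = (5.2452)^2/11 + (-6.3256)^2/8 + (5.3326)^2/12 + (2.9389)^2/12
  = 2.5011 + 5.0017 + 2.3697 + 0.7198 = 10.5922
Step 3: Objective decrease = 0.5 * g^T H^(-1) g = 5.2961


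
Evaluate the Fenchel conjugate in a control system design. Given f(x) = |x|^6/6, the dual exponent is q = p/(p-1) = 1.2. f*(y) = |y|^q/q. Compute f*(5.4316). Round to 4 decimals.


The conjugate exponent q satisfies 1/p + 1/q = 1.
p = 6, so q = 6/(6 - 1) = 1.2
|y|^q = 5.4316^1.2 = 7.6193
f*(5.4316) = 7.6193 / 1.2 = 6.3494


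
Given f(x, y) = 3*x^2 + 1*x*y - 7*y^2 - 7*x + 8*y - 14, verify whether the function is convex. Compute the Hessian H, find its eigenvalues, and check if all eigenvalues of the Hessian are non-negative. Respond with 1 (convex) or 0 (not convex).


The Hessian of f(x,y) = 3*x^2 + 1*x*y - 7*y^2 - 7*x + 8*y - 14 is:
H = [[6, 1], [1, -14]]
Trace = 6 - 14 = -8
Determinant = 6*-14 - (1)^2 = -85
Discriminant = (-8)^2 - 4*-85 = 404.0
Eigenvalues: lambda_1 = -14.0499, lambda_2 = 6.0499
The function is not convex.

0


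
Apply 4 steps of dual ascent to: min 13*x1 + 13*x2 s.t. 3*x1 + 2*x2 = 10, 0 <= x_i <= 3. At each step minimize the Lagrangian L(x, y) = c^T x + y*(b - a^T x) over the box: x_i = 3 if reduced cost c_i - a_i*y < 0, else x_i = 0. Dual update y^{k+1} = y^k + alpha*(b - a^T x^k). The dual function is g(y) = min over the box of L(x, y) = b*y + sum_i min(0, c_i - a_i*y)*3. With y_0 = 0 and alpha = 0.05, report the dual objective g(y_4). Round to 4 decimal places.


Dual ascent for LP: min 13*x1 + 13*x2, 3*x1 + 2*x2 = 10, 0 <= x_i <= 3
Step 1: y^k = 0.0, reduced costs: (13.0, 13.0)
  x^k = (0.0, 0.0), subgradient = b - a^T x = 10.0
  y^{k+1} = 0.0 + 0.05*10.0 = 0.5
Step 2: y^k = 0.5, reduced costs: (11.5, 12.0)
  x^k = (0.0, 0.0), subgradient = b - a^T x = 10.0
  y^{k+1} = 0.5 + 0.05*10.0 = 1.0
Step 3: y^k = 1.0, reduced costs: (10.0, 11.0)
  x^k = (0.0, 0.0), subgradient = b - a^T x = 10.0
  y^{k+1} = 1.0 + 0.05*10.0 = 1.5
Step 4: y^k = 1.5, reduced costs: (8.5, 10.0)
  x^k = (0.0, 0.0), subgradient = b - a^T x = 10.0
  y^{k+1} = 1.5 + 0.05*10.0 = 2.0
Dual objective at y_4 = 2.0: reduced costs (7.0, 9.0), box minimizer x = (0.0, 0.0)
g(y_4) = b*y + (c1 - a1*y)*x1 + (c2 - a2*y)*x2 = 10*2.0 + 7.0*0.0 + 9.0*0.0 = 20.0 + 0.0 + 0.0 = 20.0


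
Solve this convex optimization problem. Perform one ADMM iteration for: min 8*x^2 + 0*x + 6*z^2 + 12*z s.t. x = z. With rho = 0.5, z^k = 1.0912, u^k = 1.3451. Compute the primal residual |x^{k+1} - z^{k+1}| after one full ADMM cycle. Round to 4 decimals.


ADMM iteration with rho = 0.5, z^k = 1.0912, u^k = 1.3451
Step 1: x-update.
Minimize 8*x^2 + 0*x + (0.5/2)*(x - 1.0912 + 1.3451)^2
FOC: (2*8 + 0.5)*x = 0 + 0.5*(1.0912 - 1.3451)
x^{k+1} = -0.0077
Step 2: z-update.
Minimize 6*z^2 + 12*z + (0.5/2)*(-0.0077 - z + 1.3451)^2
FOC: (2*6 + 0.5)*z = -12 + 0.5*(-0.0077 + 1.3451)
z^{k+1} = -0.9065
Step 3: u-update.
u^{k+1} = 1.3451 - 0.0077 + 0.9065 = 2.2439
Step 4: Primal residual = |-0.0077 + 0.9065| = 0.8988


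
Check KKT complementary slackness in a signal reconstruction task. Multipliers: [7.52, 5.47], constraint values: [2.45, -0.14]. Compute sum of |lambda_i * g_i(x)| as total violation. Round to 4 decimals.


KKT complementary slackness check:
lambda_1 * g_1 = 7.52 * 2.45 = 18.424
lambda_2 * g_2 = 5.47 * -0.14 = -0.7658
Total violation = 18.424 + 0.7658 = 19.1898


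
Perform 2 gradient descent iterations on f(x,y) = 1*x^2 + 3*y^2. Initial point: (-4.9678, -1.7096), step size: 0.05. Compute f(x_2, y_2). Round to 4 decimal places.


Gradient descent on f(x,y) = 1*x^2 + 3*y^2.
Starting point: (-4.9678, -1.7096), alpha = 0.05
Step 1: grad_x = 2*1*-4.9678 = -9.9356, grad_y = 2*3*-1.7096 = -10.2576
  x_1 = -4.9678 - 0.05*-9.9356 = -4.471
  y_1 = -1.7096 - 0.05*-10.2576 = -1.1967
Step 2: grad_x = 2*1*-4.471 = -8.942, grad_y = 2*3*-1.1967 = -7.1803
  x_2 = -4.471 - 0.05*-8.942 = -4.0239
  y_2 = -1.1967 - 0.05*-7.1803 = -0.8377
f(-4.0239, -0.8377) = 1*(-4.0239)^2 + 3*(-0.8377)^2 = 18.2972


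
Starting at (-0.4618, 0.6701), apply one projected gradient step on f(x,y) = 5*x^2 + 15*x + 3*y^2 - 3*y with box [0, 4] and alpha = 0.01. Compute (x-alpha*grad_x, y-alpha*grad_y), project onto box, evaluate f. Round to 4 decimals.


Step 1: Compute gradient at (-0.4618, 0.6701).
grad_x = 2*5*-0.4618 + 15 = 10.382
grad_y = 2*3*0.6701 - 3 = 1.0206
Step 2: Gradient step.
x_raw = -0.4618 - 0.01*10.382 = -0.5656
y_raw = 0.6701 - 0.01*1.0206 = 0.6599
Step 3: Project onto [0, 4].
x_proj = clip(-0.5656) = 0.0
y_proj = clip(0.6599) = 0.6599
Step 4: Evaluate f.
f(0.0, 0.6599) = -0.6733


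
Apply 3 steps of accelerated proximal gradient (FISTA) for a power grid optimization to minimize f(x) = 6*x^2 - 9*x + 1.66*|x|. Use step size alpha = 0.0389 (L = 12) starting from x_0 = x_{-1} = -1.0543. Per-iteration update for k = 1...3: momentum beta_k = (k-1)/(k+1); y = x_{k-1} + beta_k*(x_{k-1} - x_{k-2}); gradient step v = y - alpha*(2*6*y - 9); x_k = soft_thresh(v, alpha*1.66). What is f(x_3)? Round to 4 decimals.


FISTA on f(x) = 6*x^2 - 9*x + 1.66*|x|
L = 12, alpha = 0.0389
Iteration 1: beta = 0.0, y = -1.0543 + 0.0*(-1.0543 + 1.0543) = -1.0543
  grad(y) = -21.6516, v = y - alpha*grad = -0.2121
  prox(v) = soft_thresh(-0.2121, 0.0646) = -0.1475
Iteration 2: beta = 0.3333, y = -0.1475 + 0.3333*(-0.1475 + 1.0543) = 0.1548
  grad(y) = -7.1425, v = y - alpha*grad = 0.4326
  prox(v) = soft_thresh(0.4326, 0.0646) = 0.3681
Iteration 3: beta = 0.5, y = 0.3681 + 0.5*(0.3681 + 0.1475) = 0.6258
  grad(y) = -1.49, v = y - alpha*grad = 0.6838
  prox(v) = soft_thresh(0.6838, 0.0646) = 0.6192
f(x_3) = 6*0.6192^2 - 9*0.6192 + 1.66*|0.6192| = -2.2445


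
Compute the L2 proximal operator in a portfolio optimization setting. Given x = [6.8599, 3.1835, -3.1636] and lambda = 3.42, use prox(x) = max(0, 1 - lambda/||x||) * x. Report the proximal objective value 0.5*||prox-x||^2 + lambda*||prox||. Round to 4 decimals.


Step 1: Compute ||x||.
||x|| = 8.1976
Step 2: Compute scaling factor.
scale = max(0, 1 - 3.42/8.1976) = 0.5828
Step 3: prox(x) = [3.998, 1.8554, -1.8438]
||prox(x)|| = 4.7776
Step 4: Proximal objective.
0.5*||prox-x||^2 = 5.8482
lambda*||prox|| = 16.3394
Total = 22.1877


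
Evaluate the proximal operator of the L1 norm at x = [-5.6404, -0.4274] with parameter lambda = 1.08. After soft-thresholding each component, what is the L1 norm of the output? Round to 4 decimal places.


Soft-thresholding with lambda = 1.08:
prox(-5.6404) = sign(-5.6404)*max(|-5.6404| - 1.08, 0) = -4.5604
prox(-0.4274) = sign(-0.4274)*max(|-0.4274| - 1.08, 0) = 0.0
prox(x) = [-4.5604, 0.0]
||prox(x)||_1 = 4.5604 + 0.0 = 4.5604


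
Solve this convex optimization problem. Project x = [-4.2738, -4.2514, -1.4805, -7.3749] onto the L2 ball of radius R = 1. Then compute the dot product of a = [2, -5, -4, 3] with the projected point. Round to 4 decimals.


Step 1: Compute ||x|| (intermediates to 6 decimals).
||x|| = sqrt((-4.2738)^2 + (-4.2514)^2 + (-1.4805)^2 + (-7.3749)^2) = 9.639543
Step 2: Project.
Since ||x|| > R, scale = R/||x|| = 1/9.639543 = 0.103739, proj(x) = scale * x
proj(x) = [-0.44336, -0.441036, -0.153586, -0.765065]
Step 3: Dot product.
a^T * proj(x) = 2*(-0.44336) - 5*(-0.441036) - 4*(-0.153586) + 3*(-0.765065) = -0.3624
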